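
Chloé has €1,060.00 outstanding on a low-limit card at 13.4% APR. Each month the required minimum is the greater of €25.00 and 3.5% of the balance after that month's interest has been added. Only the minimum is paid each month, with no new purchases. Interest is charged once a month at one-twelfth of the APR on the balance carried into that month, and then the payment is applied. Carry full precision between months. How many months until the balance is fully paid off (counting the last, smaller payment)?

51 months

Monthly rate r = 13.4%/12 = 1.11667% = 0.0111667.
While 3.5% of the post-interest balance exceeds €25.00, each month B ← (B·(1+r))·(1 − 0.035), i.e. B shrinks by the factor (1+r)·0.965 = 0.97578.
This holds for months 1–17. Entering month 18 the balance is €698.65; 3.5% of the post-interest balance is now below €25.00, so the flat €25.00 minimum applies from here.
From month 18 a fixed €25.00 at rate r clears €698.65 in 34 more payments. Total: 17 + 34 = 51 months.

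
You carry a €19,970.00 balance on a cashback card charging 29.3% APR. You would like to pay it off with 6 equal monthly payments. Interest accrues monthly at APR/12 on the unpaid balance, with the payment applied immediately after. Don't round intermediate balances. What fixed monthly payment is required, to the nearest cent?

Monthly rate r = 29.3%/12 = 2.44167% = 0.0244167.
Level-payment amortization: P = B₀·r / (1 − (1+r)^(−n)) = 19970.00·0.0244167 / (1 − 1.02442^(−6)).
Denominator 1 − (1+r)^(−6) = 0.134752832.
P = 487.601 / 0.134752832 ≈ 3618.48.

€3,618.48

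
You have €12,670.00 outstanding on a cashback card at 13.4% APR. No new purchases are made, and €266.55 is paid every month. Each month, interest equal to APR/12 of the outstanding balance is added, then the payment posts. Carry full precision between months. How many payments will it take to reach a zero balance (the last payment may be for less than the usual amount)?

69 payments

Monthly rate r = 13.4%/12 = 1.11667% = 0.0111667.
Recurrence: B ← B·(1+r) − €266.55.
Month 1: interest €141.48; balance after payment €12,544.93.
Month 2: interest €140.09; balance after payment €12,418.47.
Closed form: n = −ln(1 − rB₀/P)/ln(1+r) = −ln(0.46921)/ln(1.01117) ≈ 68.142, so the balance reaches zero during payment 69.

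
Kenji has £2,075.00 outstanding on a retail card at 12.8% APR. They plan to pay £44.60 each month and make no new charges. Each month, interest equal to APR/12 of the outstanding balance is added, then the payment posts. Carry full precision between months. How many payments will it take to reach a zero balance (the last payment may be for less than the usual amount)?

Monthly rate r = 12.8%/12 = 1.06667% = 0.0106667.
Recurrence: B ← B·(1+r) − £44.60.
Month 1: interest £22.13; balance after payment £2,052.53.
Month 2: interest £21.89; balance after payment £2,029.83.
Closed form: n = −ln(1 − rB₀/P)/ln(1+r) = −ln(0.50374)/ln(1.01067) ≈ 64.627, so the balance reaches zero during payment 65.

65 payments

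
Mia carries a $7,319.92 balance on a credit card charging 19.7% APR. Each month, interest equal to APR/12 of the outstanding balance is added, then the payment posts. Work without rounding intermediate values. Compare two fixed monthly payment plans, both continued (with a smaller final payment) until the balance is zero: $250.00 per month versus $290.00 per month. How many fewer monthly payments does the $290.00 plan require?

Monthly rate r = 19.7%/12 = 1.64167% = 0.0164167.
At $250.00/mo: n = ⌈−ln(1 − rB₀/P)/ln(1+r)⌉ = 41 payments (last $60.10); total interest = total paid − $7,319.92 = $2,740.18.
At $290.00/mo: 33 payments (last $249.75); total interest $2,209.83.
Payments saved = 41 − 33 = 8.

8 fewer payments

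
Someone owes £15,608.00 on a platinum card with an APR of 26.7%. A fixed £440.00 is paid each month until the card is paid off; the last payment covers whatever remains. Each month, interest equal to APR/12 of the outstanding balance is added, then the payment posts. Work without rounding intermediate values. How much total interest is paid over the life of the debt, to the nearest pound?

Monthly rate r = 26.7%/12 = 2.225% = 0.02225.
Payoff takes n = ⌈−ln(1 − rB₀/P)/ln(1+r)⌉ = ⌈70.761⌉ = 71 payments; the last is £335.65.
Total paid = 70·£440.00 + £335.65 = £31,135.65.
Total interest = total paid − principal = £31,135.65 − £15,608.00 = £15,527.65.

£15,528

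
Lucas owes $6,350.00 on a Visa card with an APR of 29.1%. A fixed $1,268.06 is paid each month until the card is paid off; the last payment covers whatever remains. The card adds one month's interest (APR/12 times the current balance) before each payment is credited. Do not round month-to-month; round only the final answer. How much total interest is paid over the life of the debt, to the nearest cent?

Monthly rate r = 29.1%/12 = 2.425% = 0.02425.
Payoff takes n = ⌈−ln(1 − rB₀/P)/ln(1+r)⌉ = ⌈5.403⌉ = 6 payments; the last is $515.04.
Total paid = 5·$1,268.06 + $515.04 = $6,855.34.
Total interest = total paid − principal = $6,855.34 − $6,350.00 = $505.34.

$505.34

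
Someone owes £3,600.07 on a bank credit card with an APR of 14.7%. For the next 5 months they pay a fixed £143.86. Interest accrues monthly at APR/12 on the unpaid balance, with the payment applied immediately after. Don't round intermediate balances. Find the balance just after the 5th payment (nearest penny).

£3,088.90

Monthly rate r = 14.7%/12 = 1.225% = 0.01225.
Each month: B ← B·(1+r) − £143.86.
Month 1: interest £44.10; balance after payment £3,500.31.
Month 2: interest £42.88; balance after payment £3,399.33.
Month 3: interest £41.64; balance after payment £3,297.11.
Month 4: interest £40.39; balance after payment £3,193.64.
Month 5: interest £39.12; balance after payment £3,088.90.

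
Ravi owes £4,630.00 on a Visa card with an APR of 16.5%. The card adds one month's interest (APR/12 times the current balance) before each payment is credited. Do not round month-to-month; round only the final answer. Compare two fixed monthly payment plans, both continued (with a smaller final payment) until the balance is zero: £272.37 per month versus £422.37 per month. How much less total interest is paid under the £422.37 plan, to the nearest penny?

£257.24

Monthly rate r = 16.5%/12 = 1.375% = 0.01375.
At £272.37/mo: n = ⌈−ln(1 − rB₀/P)/ln(1+r)⌉ = 20 payments (last £135.24); total interest = total paid − £4,630.00 = £680.27.
At £422.37/mo: 12 payments (last £406.96); total interest £423.03.
Interest saved = £680.27 − £423.03 = £257.24.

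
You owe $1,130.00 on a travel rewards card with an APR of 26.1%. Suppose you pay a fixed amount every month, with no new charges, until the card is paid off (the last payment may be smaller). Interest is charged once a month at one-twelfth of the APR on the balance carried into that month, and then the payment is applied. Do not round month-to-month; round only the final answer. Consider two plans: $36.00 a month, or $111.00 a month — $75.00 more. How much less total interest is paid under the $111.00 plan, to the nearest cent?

Monthly rate r = 26.1%/12 = 2.175% = 0.02175.
At $36.00/mo: n = ⌈−ln(1 − rB₀/P)/ln(1+r)⌉ = 54 payments (last $12.71); total interest = total paid − $1,130.00 = $790.71.
At $111.00/mo: 12 payments (last $70.42); total interest $161.42.
Interest saved = $790.71 − $161.42 = $629.29.

$629.29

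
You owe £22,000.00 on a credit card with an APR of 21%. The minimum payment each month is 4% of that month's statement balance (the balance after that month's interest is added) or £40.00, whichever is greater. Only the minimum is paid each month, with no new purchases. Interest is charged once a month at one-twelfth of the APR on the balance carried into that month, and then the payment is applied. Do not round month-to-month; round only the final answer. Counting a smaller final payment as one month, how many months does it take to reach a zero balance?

Monthly rate r = 21%/12 = 1.75% = 0.0175.
While 4% of the post-interest balance exceeds £40.00, each month B ← (B·(1+r))·(1 − 0.04), i.e. B shrinks by the factor (1+r)·0.96 = 0.9768.
This holds for months 1–133. Entering month 134 the balance is £969.56; 4% of the post-interest balance is now below £40.00, so the flat £40.00 minimum applies from here.
From month 134 a fixed £40.00 at rate r clears £969.56 in 32 more payments. Total: 133 + 32 = 165 months.

165 months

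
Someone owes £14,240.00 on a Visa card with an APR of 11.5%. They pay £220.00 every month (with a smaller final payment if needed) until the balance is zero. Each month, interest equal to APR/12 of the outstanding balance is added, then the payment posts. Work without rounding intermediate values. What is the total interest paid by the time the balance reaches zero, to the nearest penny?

Monthly rate r = 11.5%/12 = 0.958333% = 0.00958333.
Payoff takes n = ⌈−ln(1 − rB₀/P)/ln(1+r)⌉ = ⌈101.532⌉ = 102 payments; the last is £117.29.
Total paid = 101·£220.00 + £117.29 = £22,337.29.
Total interest = total paid − principal = £22,337.29 − £14,240.00 = £8,097.29.

£8,097.29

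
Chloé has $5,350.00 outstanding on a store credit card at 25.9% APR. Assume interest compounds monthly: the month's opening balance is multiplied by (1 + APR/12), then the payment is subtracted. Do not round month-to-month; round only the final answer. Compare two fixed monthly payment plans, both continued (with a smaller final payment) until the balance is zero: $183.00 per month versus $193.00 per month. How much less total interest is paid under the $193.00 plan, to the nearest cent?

$300.40

Monthly rate r = 25.9%/12 = 2.15833% = 0.0215833.
At $183.00/mo: n = ⌈−ln(1 − rB₀/P)/ln(1+r)⌉ = 47 payments (last $126.02); total interest = total paid − $5,350.00 = $3,194.02.
At $193.00/mo: 43 payments (last $137.62); total interest $2,893.62.
Interest saved = $3,194.02 − $2,893.62 = $300.40.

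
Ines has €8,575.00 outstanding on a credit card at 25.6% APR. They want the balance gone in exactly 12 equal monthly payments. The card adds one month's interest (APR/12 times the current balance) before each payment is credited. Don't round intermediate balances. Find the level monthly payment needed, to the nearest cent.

€817.50

Monthly rate r = 25.6%/12 = 2.13333% = 0.0213333.
Level-payment amortization: P = B₀·r / (1 − (1+r)^(−n)) = 8575.00·0.0213333 / (1 − 1.02133^(−12)).
Denominator 1 − (1+r)^(−12) = 0.223770891.
P = 182.933 / 0.223770891 ≈ 817.50.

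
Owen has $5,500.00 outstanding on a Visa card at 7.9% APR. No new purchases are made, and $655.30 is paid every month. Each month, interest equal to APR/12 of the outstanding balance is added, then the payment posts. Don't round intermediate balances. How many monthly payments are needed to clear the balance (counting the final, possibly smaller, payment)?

9 payments

Monthly rate r = 7.9%/12 = 0.658333% = 0.00658333.
Recurrence: B ← B·(1+r) − $655.30.
Month 1: interest $36.21; balance after payment $4,880.91.
Month 2: interest $32.13; balance after payment $4,257.74.
Closed form: n = −ln(1 − rB₀/P)/ln(1+r) = −ln(0.94475)/ln(1.00658) ≈ 8.662, so the balance reaches zero during payment 9.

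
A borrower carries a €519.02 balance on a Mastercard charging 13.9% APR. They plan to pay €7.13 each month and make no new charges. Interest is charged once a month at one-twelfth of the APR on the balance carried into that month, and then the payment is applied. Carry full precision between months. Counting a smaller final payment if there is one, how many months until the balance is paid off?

161 months

Monthly rate r = 13.9%/12 = 1.15833% = 0.0115833.
Recurrence: B ← B·(1+r) − €7.13.
Month 1: interest €6.01; balance after payment €517.90.
Month 2: interest €6.00; balance after payment €516.77.
Closed form: n = −ln(1 − rB₀/P)/ln(1+r) = −ln(0.1568)/ln(1.01158) ≈ 160.875, so the balance reaches zero during payment 161.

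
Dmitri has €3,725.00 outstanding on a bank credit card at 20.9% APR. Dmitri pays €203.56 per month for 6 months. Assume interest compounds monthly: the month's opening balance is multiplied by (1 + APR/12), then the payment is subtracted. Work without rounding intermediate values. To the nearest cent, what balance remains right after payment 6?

Monthly rate r = 20.9%/12 = 1.74167% = 0.0174167.
Each month: B ← B·(1+r) − €203.56.
Month 1: interest €64.88; balance after payment €3,586.32.
Month 2: interest €62.46; balance after payment €3,445.22.
Month 3: interest €60.00; balance after payment €3,301.66.
Month 4: interest €57.50; balance after payment €3,155.61.
Month 5: interest €54.96; balance after payment €3,007.01.
Month 6: interest €52.37; balance after payment €2,855.82.

€2,855.82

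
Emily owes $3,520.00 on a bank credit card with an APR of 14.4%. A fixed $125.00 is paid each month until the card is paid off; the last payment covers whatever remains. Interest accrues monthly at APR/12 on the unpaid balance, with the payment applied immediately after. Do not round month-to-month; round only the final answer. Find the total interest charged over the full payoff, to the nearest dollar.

$801

Monthly rate r = 14.4%/12 = 1.2% = 0.012.
Payoff takes n = ⌈−ln(1 − rB₀/P)/ln(1+r)⌉ = ⌈34.570⌉ = 35 payments; the last is $71.41.
Total paid = 34·$125.00 + $71.41 = $4,321.41.
Total interest = total paid − principal = $4,321.41 − $3,520.00 = $801.41.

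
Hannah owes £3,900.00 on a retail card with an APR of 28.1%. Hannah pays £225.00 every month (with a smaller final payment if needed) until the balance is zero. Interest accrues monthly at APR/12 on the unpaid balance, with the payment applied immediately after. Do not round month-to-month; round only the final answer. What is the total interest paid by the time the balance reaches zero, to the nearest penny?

Monthly rate r = 28.1%/12 = 2.34167% = 0.0234167.
Payoff takes n = ⌈−ln(1 − rB₀/P)/ln(1+r)⌉ = ⌈22.495⌉ = 23 payments; the last is £112.06.
Total paid = 22·£225.00 + £112.06 = £5,062.06.
Total interest = total paid − principal = £5,062.06 − £3,900.00 = £1,162.06.

£1,162.06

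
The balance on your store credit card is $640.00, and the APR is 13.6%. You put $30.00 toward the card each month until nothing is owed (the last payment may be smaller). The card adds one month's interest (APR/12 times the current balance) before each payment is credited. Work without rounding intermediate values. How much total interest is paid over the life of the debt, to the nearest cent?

$96.84

Monthly rate r = 13.6%/12 = 1.13333% = 0.0113333.
Payoff takes n = ⌈−ln(1 − rB₀/P)/ln(1+r)⌉ = ⌈24.560⌉ = 25 payments; the last is $16.84.
Total paid = 24·$30.00 + $16.84 = $736.84.
Total interest = total paid − principal = $736.84 − $640.00 = $96.84.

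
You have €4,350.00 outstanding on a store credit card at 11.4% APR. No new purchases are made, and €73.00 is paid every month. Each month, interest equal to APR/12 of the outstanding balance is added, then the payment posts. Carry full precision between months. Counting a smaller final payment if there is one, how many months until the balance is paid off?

89 months

Monthly rate r = 11.4%/12 = 0.95% = 0.0095.
Recurrence: B ← B·(1+r) − €73.00.
Month 1: interest €41.32; balance after payment €4,318.32.
Month 2: interest €41.02; balance after payment €4,286.35.
Closed form: n = −ln(1 − rB₀/P)/ln(1+r) = −ln(0.4339)/ln(1.0095) ≈ 88.304, so the balance reaches zero during payment 89.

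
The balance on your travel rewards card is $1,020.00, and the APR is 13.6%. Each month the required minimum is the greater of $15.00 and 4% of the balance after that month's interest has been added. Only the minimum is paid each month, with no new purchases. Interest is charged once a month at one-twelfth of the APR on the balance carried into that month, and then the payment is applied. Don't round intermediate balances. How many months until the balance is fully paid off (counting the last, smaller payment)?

Monthly rate r = 13.6%/12 = 1.13333% = 0.0113333.
While 4% of the post-interest balance exceeds $15.00, each month B ← (B·(1+r))·(1 − 0.04), i.e. B shrinks by the factor (1+r)·0.96 = 0.97088.
This holds for months 1–35. Entering month 36 the balance is $362.57; 4% of the post-interest balance is now below $15.00, so the flat $15.00 minimum applies from here.
From month 36 a fixed $15.00 at rate r clears $362.57 in 29 more payments. Total: 35 + 29 = 64 months.

64 months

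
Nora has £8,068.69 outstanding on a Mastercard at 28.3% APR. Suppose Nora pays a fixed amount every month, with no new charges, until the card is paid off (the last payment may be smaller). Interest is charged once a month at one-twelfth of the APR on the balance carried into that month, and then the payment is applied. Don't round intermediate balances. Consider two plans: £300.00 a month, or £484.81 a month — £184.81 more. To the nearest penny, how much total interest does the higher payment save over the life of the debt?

£2,579.38

Monthly rate r = 28.3%/12 = 2.35833% = 0.0235833.
At £300.00/mo: n = ⌈−ln(1 − rB₀/P)/ln(1+r)⌉ = 44 payments (last £46.80); total interest = total paid − £8,068.69 = £4,878.11.
At £484.81/mo: 22 payments (last £186.41); total interest £2,298.73.
Interest saved = £4,878.11 − £2,298.73 = £2,579.38.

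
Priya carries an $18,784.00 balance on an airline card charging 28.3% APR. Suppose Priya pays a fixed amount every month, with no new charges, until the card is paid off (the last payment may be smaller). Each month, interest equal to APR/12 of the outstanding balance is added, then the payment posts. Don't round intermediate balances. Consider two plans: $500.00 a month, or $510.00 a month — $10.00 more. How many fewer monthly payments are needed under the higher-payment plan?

Monthly rate r = 28.3%/12 = 2.35833% = 0.0235833.
At $500.00/mo: n = ⌈−ln(1 − rB₀/P)/ln(1+r)⌉ = 94 payments (last $77.60); total interest = total paid − $18,784.00 = $27,793.60.
At $510.00/mo: 88 payments (last $36.02); total interest $25,622.02.
Payments saved = 94 − 88 = 6.

6 fewer payments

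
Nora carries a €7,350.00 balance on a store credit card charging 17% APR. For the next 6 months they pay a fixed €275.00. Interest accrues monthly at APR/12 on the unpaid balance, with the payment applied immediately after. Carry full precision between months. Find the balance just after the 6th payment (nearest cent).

€6,287.75

Monthly rate r = 17%/12 = 1.41667% = 0.0141667.
Each month: B ← B·(1+r) − €275.00.
Month 1: interest €104.12; balance after payment €7,179.12.
Month 2: interest €101.70; balance after payment €7,005.83.
Month 3: interest €99.25; balance after payment €6,830.08.
Month 4: interest €96.76; balance after payment €6,651.84.
Month 5: interest €94.23; balance after payment €6,471.07.
Month 6: interest €91.67; balance after payment €6,287.75.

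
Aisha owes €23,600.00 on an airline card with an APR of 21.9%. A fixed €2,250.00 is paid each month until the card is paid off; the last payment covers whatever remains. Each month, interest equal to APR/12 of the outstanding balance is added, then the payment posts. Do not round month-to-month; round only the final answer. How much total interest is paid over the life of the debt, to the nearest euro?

€2,838

Monthly rate r = 21.9%/12 = 1.825% = 0.01825.
Payoff takes n = ⌈−ln(1 − rB₀/P)/ln(1+r)⌉ = ⌈11.749⌉ = 12 payments; the last is €1,688.11.
Total paid = 11·€2,250.00 + €1,688.11 = €26,438.11.
Total interest = total paid − principal = €26,438.11 − €23,600.00 = €2,838.11.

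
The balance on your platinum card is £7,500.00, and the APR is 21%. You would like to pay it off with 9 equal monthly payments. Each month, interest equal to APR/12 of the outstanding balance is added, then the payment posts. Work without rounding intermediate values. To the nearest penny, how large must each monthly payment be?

Monthly rate r = 21%/12 = 1.75% = 0.0175.
Level-payment amortization: P = B₀·r / (1 − (1+r)^(−n)) = 7500.00·0.0175 / (1 − 1.0175^(−9)).
Denominator 1 − (1+r)^(−9) = 0.144558651.
P = 131.25 / 0.144558651 ≈ 907.94.

£907.94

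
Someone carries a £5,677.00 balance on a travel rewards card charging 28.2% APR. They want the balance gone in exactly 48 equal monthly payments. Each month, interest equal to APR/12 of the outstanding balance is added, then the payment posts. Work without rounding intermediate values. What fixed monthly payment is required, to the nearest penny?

Monthly rate r = 28.2%/12 = 2.35% = 0.0235.
Level-payment amortization: P = B₀·r / (1 − (1+r)^(−n)) = 5677.00·0.0235 / (1 − 1.0235^(−48)).
Denominator 1 − (1+r)^(−48) = 0.672068343.
P = 133.41 / 0.672068343 ≈ 198.51.

£198.51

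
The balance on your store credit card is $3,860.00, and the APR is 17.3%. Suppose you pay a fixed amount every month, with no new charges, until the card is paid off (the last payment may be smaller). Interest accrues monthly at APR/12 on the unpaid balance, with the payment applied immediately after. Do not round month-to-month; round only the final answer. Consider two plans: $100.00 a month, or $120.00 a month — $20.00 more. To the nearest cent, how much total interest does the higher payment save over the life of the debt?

Monthly rate r = 17.3%/12 = 1.44167% = 0.0144167.
At $100.00/mo: n = ⌈−ln(1 − rB₀/P)/ln(1+r)⌉ = 57 payments (last $80.11); total interest = total paid − $3,860.00 = $1,820.11.
At $120.00/mo: 44 payments (last $64.25); total interest $1,364.25.
Interest saved = $1,820.11 − $1,364.25 = $455.86.

$455.86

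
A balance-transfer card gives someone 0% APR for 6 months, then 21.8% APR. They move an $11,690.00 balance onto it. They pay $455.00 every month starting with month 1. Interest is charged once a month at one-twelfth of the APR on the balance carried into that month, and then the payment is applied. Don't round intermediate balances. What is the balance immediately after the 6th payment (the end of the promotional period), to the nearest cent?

Promo months 1–6 at r₀ = 0%/12 = 0; months 7+ at r₁ = 21.8%/12 = 0.0181667.
After month 6 (no interest yet): B = $11,690.00 − 6·$455.00 = $8,960.00.

$8,960.00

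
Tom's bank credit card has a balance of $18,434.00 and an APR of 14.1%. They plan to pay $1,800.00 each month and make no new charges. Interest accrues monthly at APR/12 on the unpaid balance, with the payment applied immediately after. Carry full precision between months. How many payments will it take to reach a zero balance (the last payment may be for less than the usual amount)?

11 months

Monthly rate r = 14.1%/12 = 1.175% = 0.01175.
Recurrence: B ← B·(1+r) − $1,800.00.
Month 1: interest $216.60; balance after payment $16,850.60.
Month 2: interest $197.99; balance after payment $15,248.59.
Closed form: n = −ln(1 − rB₀/P)/ln(1+r) = −ln(0.87967)/ln(1.01175) ≈ 10.976, so the balance reaches zero during payment 11.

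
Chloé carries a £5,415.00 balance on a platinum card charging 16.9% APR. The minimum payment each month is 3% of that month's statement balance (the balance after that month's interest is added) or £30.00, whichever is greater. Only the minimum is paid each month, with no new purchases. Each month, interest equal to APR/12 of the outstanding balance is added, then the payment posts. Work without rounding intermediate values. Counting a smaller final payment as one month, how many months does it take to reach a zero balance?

148 months

Monthly rate r = 16.9%/12 = 1.40833% = 0.0140833.
While 3% of the post-interest balance exceeds £30.00, each month B ← (B·(1+r))·(1 − 0.03), i.e. B shrinks by the factor (1+r)·0.97 = 0.98366.
This holds for months 1–104. Entering month 105 the balance is £976.15; 3% of the post-interest balance is now below £30.00, so the flat £30.00 minimum applies from here.
From month 105 a fixed £30.00 at rate r clears £976.15 in 44 more payments. Total: 104 + 44 = 148 months.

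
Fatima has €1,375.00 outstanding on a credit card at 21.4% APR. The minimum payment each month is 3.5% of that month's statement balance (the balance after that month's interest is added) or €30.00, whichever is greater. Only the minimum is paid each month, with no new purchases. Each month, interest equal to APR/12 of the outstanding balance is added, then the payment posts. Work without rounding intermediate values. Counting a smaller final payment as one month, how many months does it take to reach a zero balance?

Monthly rate r = 21.4%/12 = 1.78333% = 0.0178333.
While 3.5% of the post-interest balance exceeds €30.00, each month B ← (B·(1+r))·(1 − 0.035), i.e. B shrinks by the factor (1+r)·0.965 = 0.98221.
This holds for months 1–28. Entering month 29 the balance is €831.79; 3.5% of the post-interest balance is now below €30.00, so the flat €30.00 minimum applies from here.
From month 29 a fixed €30.00 at rate r clears €831.79 in 39 more payments. Total: 28 + 39 = 67 months.

67 months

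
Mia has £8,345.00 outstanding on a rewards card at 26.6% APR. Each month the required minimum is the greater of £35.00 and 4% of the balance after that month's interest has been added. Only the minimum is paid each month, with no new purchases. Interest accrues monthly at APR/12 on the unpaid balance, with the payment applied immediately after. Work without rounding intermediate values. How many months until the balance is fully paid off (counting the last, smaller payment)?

Monthly rate r = 26.6%/12 = 2.21667% = 0.0221667.
While 4% of the post-interest balance exceeds £35.00, each month B ← (B·(1+r))·(1 − 0.04), i.e. B shrinks by the factor (1+r)·0.96 = 0.98128.
This holds for months 1–121. Entering month 122 the balance is £847.96; 4% of the post-interest balance is now below £35.00, so the flat £35.00 minimum applies from here.
From month 122 a fixed £35.00 at rate r clears £847.96 in 36 more payments. Total: 121 + 36 = 157 months.

157 months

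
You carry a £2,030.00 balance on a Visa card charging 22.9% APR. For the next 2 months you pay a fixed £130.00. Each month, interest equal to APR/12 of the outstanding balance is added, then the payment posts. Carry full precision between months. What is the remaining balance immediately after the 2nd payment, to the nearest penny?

£1,845.74

Monthly rate r = 22.9%/12 = 1.90833% = 0.0190833.
Each month: B ← B·(1+r) − £130.00.
Month 1: interest £38.74; balance after payment £1,938.74.
Month 2: interest £37.00; balance after payment £1,845.74.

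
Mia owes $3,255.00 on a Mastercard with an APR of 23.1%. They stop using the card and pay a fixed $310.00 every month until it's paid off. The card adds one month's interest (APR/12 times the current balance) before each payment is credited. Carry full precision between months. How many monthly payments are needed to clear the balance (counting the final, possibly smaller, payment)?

12 months

Monthly rate r = 23.1%/12 = 1.925% = 0.01925.
Recurrence: B ← B·(1+r) − $310.00.
Month 1: interest $62.66; balance after payment $3,007.66.
Month 2: interest $57.90; balance after payment $2,755.56.
Closed form: n = −ln(1 − rB₀/P)/ln(1+r) = −ln(0.79788)/ln(1.01925) ≈ 11.843, so the balance reaches zero during payment 12.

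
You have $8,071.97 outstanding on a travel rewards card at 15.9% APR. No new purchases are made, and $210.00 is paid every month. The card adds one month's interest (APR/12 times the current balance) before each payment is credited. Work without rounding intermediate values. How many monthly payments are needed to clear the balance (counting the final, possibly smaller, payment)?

55 months

Monthly rate r = 15.9%/12 = 1.325% = 0.01325.
Recurrence: B ← B·(1+r) − $210.00.
Month 1: interest $106.95; balance after payment $7,968.92.
Month 2: interest $105.59; balance after payment $7,864.51.
Closed form: n = −ln(1 − rB₀/P)/ln(1+r) = −ln(0.4907)/ln(1.01325) ≈ 54.086, so the balance reaches zero during payment 55.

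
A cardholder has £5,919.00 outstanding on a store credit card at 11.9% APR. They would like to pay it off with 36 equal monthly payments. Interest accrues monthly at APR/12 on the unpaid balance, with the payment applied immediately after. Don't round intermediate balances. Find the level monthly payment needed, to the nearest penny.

£196.31

Monthly rate r = 11.9%/12 = 0.991667% = 0.00991667.
Level-payment amortization: P = B₀·r / (1 − (1+r)^(−n)) = 5919.00·0.00991667 / (1 − 1.00992^(−36)).
Denominator 1 − (1+r)^(−36) = 0.298995864.
P = 58.6968 / 0.298995864 ≈ 196.31.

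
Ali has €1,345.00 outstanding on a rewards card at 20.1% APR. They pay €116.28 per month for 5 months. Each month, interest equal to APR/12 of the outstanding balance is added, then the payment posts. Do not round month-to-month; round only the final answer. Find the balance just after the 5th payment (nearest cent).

€860.28

Monthly rate r = 20.1%/12 = 1.675% = 0.01675.
Each month: B ← B·(1+r) − €116.28.
Month 1: interest €22.53; balance after payment €1,251.25.
Month 2: interest €20.96; balance after payment €1,155.93.
Month 3: interest €19.36; balance after payment €1,059.01.
Month 4: interest €17.74; balance after payment €960.47.
Month 5: interest €16.09; balance after payment €860.28.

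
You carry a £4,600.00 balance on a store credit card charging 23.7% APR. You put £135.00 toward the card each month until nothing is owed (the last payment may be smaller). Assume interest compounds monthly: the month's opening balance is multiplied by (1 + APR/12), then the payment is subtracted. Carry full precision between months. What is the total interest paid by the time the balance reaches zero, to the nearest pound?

Monthly rate r = 23.7%/12 = 1.975% = 0.01975.
Payoff takes n = ⌈−ln(1 − rB₀/P)/ln(1+r)⌉ = ⌈57.149⌉ = 58 payments; the last is £20.22.
Total paid = 57·£135.00 + £20.22 = £7,715.22.
Total interest = total paid − principal = £7,715.22 − £4,600.00 = £3,115.22.

£3,115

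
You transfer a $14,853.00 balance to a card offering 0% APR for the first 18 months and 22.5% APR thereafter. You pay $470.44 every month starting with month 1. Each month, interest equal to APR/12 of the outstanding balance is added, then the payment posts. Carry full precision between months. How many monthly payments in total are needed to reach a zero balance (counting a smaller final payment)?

34 months

Promo months 1–18 at r₀ = 0%/12 = 0; months 19+ at r₁ = 22.5%/12 = 0.01875.
After month 18 (no interest yet): B = $14,853.00 − 18·$470.44 = $6,385.08.
Then at r₁ with $470.44/mo: n₂ = −ln(1 − r₁·B/P)/ln(1+r₁) ≈ 15.81 → 16 more payments.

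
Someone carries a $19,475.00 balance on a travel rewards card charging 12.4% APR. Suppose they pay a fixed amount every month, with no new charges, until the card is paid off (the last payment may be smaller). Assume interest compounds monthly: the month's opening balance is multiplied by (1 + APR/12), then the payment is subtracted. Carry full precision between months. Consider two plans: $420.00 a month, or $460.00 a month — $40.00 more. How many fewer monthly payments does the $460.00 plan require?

8 fewer payments

Monthly rate r = 12.4%/12 = 1.03333% = 0.0103333.
At $420.00/mo: n = ⌈−ln(1 − rB₀/P)/ln(1+r)⌉ = 64 payments (last $189.59); total interest = total paid − $19,475.00 = $7,174.59.
At $460.00/mo: 56 payments (last $443.73); total interest $6,268.73.
Payments saved = 64 − 56 = 8.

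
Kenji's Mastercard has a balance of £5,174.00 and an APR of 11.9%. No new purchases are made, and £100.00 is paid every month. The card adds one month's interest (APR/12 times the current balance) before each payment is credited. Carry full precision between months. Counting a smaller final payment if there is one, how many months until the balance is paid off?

Monthly rate r = 11.9%/12 = 0.991667% = 0.00991667.
Recurrence: B ← B·(1+r) − £100.00.
Month 1: interest £51.31; balance after payment £5,125.31.
Month 2: interest £50.83; balance after payment £5,076.13.
Closed form: n = −ln(1 − rB₀/P)/ln(1+r) = −ln(0.48691)/ln(1.00992) ≈ 72.931, so the balance reaches zero during payment 73.

73 months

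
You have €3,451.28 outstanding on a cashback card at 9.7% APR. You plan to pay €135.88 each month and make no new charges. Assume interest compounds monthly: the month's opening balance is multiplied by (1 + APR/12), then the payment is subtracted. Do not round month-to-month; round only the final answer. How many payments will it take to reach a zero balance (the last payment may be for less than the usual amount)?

29 months

Monthly rate r = 9.7%/12 = 0.808333% = 0.00808333.
Recurrence: B ← B·(1+r) − €135.88.
Month 1: interest €27.90; balance after payment €3,343.30.
Month 2: interest €27.02; balance after payment €3,234.44.
Closed form: n = −ln(1 − rB₀/P)/ln(1+r) = −ln(0.79469)/ln(1.00808) ≈ 28.544, so the balance reaches zero during payment 29.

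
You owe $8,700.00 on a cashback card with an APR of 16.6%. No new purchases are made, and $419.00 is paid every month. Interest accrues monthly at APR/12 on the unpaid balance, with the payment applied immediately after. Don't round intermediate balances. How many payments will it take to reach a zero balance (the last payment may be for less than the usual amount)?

Monthly rate r = 16.6%/12 = 1.38333% = 0.0138333.
Recurrence: B ← B·(1+r) − $419.00.
Month 1: interest $120.35; balance after payment $8,401.35.
Month 2: interest $116.22; balance after payment $8,098.57.
Closed form: n = −ln(1 − rB₀/P)/ln(1+r) = −ln(0.71277)/ln(1.01383) ≈ 24.646, so the balance reaches zero during payment 25.

25 payments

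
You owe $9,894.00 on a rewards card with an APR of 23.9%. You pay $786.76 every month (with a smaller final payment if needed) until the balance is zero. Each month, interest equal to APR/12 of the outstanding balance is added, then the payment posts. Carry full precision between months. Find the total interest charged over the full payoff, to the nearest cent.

$1,609.53

Monthly rate r = 23.9%/12 = 1.99167% = 0.0199167.
Payoff takes n = ⌈−ln(1 − rB₀/P)/ln(1+r)⌉ = ⌈14.619⌉ = 15 payments; the last is $488.89.
Total paid = 14·$786.76 + $488.89 = $11,503.53.
Total interest = total paid − principal = $11,503.53 − $9,894.00 = $1,609.53.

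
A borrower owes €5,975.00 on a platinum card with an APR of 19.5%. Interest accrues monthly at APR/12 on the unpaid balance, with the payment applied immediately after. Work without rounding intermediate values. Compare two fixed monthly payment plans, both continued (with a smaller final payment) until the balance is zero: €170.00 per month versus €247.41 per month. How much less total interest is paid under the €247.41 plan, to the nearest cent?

€1,280.65

Monthly rate r = 19.5%/12 = 1.625% = 0.01625.
At €170.00/mo: n = ⌈−ln(1 − rB₀/P)/ln(1+r)⌉ = 53 payments (last €89.10); total interest = total paid − €5,975.00 = €2,954.10.
At €247.41/mo: 31 payments (last €226.15); total interest €1,673.45.
Interest saved = €2,954.10 − €1,673.45 = €1,280.65.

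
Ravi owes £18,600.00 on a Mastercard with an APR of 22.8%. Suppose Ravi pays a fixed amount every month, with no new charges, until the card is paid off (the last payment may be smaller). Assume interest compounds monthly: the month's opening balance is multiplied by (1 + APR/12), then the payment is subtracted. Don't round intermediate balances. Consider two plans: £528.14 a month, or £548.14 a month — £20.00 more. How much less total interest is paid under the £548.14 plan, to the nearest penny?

£898.94

Monthly rate r = 22.8%/12 = 1.9% = 0.019.
At £528.14/mo: n = ⌈−ln(1 − rB₀/P)/ln(1+r)⌉ = 59 payments (last £404.97); total interest = total paid − £18,600.00 = £12,437.09.
At £548.14/mo: 55 payments (last £538.59); total interest £11,538.15.
Interest saved = £12,437.09 − £11,538.15 = £898.94.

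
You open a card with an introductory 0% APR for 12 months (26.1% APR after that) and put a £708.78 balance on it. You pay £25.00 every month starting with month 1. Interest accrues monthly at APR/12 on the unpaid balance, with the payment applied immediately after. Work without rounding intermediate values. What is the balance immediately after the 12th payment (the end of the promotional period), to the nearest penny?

Promo months 1–12 at r₀ = 0%/12 = 0; months 13+ at r₁ = 26.1%/12 = 0.02175.
After month 12 (no interest yet): B = £708.78 − 12·£25.00 = £408.78.

£408.78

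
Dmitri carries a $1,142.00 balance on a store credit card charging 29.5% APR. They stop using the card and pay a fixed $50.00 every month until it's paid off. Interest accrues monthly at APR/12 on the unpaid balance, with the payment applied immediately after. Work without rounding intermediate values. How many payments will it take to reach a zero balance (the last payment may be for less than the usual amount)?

Monthly rate r = 29.5%/12 = 2.45833% = 0.0245833.
Recurrence: B ← B·(1+r) − $50.00.
Month 1: interest $28.07; balance after payment $1,120.07.
Month 2: interest $27.54; balance after payment $1,097.61.
Closed form: n = −ln(1 − rB₀/P)/ln(1+r) = −ln(0.43852)/ln(1.02458) ≈ 33.944, so the balance reaches zero during payment 34.

34 months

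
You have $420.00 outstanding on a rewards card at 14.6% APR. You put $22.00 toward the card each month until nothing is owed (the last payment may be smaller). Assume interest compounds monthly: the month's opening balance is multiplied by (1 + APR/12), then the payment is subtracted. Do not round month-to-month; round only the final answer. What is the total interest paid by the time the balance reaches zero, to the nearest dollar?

$61

Monthly rate r = 14.6%/12 = 1.21667% = 0.0121667.
Payoff takes n = ⌈−ln(1 − rB₀/P)/ln(1+r)⌉ = ⌈21.857⌉ = 22 payments; the last is $18.87.
Total paid = 21·$22.00 + $18.87 = $480.87.
Total interest = total paid − principal = $480.87 − $420.00 = $60.87.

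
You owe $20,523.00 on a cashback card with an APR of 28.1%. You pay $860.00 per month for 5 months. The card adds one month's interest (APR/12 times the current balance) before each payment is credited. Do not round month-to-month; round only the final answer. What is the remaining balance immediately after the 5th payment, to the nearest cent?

$18,534.95

Monthly rate r = 28.1%/12 = 2.34167% = 0.0234167.
Each month: B ← B·(1+r) − $860.00.
Month 1: interest $480.58; balance after payment $20,143.58.
Month 2: interest $471.70; balance after payment $19,755.28.
Month 3: interest $462.60; balance after payment $19,357.88.
Month 4: interest $453.30; balance after payment $18,951.18.
Month 5: interest $443.77; balance after payment $18,534.95.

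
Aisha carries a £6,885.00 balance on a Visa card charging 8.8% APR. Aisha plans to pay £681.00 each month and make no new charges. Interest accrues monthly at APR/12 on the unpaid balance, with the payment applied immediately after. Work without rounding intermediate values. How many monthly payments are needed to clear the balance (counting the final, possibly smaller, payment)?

11 months

Monthly rate r = 8.8%/12 = 0.733333% = 0.00733333.
Recurrence: B ← B·(1+r) − £681.00.
Month 1: interest £50.49; balance after payment £6,254.49.
Month 2: interest £45.87; balance after payment £5,619.36.
Closed form: n = −ln(1 − rB₀/P)/ln(1+r) = −ln(0.92586)/ln(1.00733) ≈ 10.543, so the balance reaches zero during payment 11.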